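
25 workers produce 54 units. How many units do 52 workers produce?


Direct proportion: y/x = constant
k = 54/25 = 2.1600
y₂ = k × 52 = 54 × 52 / 25 = 2808/25
= 112.32

112.32


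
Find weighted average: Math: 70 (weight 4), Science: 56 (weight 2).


Numerator = 70×4 + 56×2
= 280 + 112
= 392
Total weight = 6
Weighted avg = 392/6
= 65.33

65.33


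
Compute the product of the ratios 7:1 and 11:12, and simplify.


Compound ratio = (7×11) : (1×12)
= 77:12
GCD = 1
= 77:12

77:12


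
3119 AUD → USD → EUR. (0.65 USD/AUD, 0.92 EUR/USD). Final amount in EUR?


Step 1: 3119 AUD × 0.65 = 2027.35 USD
Step 2: 2027.35 USD × 0.92 = 1865.16 EUR
Implied rate AUD→EUR = 0.65 × 0.92 = 0.5980
= 1865.16 EUR

1865.16 EUR


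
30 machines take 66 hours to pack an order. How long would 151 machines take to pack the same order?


Inverse proportion: x × y = constant
k = 30 × 66 = 1980
y₂ = k / 151 = 1980 / 151
= 13.11

13.11


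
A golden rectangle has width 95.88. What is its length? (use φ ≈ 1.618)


φ = (1 + √5) / 2 ≈ 1.618
Length = width × φ = 95.88 × 1.618 = 155.13384
≈ 155.13

155.13


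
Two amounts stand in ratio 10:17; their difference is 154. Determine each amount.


Let A = 10k, B = 17k.
17k - 10k = 154
7k = 154 → k = 154/7 = 22
A = 10×22 = 220, B = 17×22 = 374
= A = 220, B = 374

A = 220, B = 374


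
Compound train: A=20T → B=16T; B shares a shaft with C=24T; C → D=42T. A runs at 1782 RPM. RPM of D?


Stage 1: RPM_B = RPM_A × t_A/t_B = 1782 × 20/16 = 35640/16 = 2227.50
B and C share a shaft → RPM_C = RPM_B
Stage 2: RPM_D = RPM_C × t_C/t_D = RPM_A × (t_A×t_C)/(t_B×t_D)
Overall ratio = (20×24)/(16×42) = 480/672
RPM_D = 1782 × 480/672 = 855360/672
≈ 1272.86 RPM

1272.86 RPM


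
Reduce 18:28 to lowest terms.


GCD(18, 28) = 2
18/2 : 28/2
= 9:14

9:14


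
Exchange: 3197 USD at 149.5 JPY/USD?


Amount × rate = 3197 × 149.5
= 477951.50 JPY

477951.50 JPY


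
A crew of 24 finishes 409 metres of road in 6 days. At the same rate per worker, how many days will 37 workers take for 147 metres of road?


Days ∝ work / workers, so d₂ = d₁ × (m₁/m₂) × (w₂/w₁)
Workers factor (inverse): 24/37 ≈ 0.6486
Work factor (direct): 147/409 ≈ 0.3594
d₂ = 6 × 24/37 × 147/409 = (6 × 24 × 147) / (37 × 409) = 21168/15133
≈ 1.40 days

1.40 days


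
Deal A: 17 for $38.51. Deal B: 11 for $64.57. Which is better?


Deal A: $38.51/17 = $2.2653/unit
Deal B: $64.57/11 = $5.8700/unit
A is cheaper per unit
= Deal A

Deal A


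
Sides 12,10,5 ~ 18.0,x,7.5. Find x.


Scale factor = 18.0/12 = 1.5
Missing side = 10 × 1.5
= 15.0

15.0


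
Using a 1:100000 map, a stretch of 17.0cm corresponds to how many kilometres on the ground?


Real distance = map distance × scale
= 17.0cm × 100000
= 1700000 cm = 17000.0 m
= 17.000 km

17.000 km


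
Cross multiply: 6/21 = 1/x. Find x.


Cross multiply: 6 × x = 21 × 1
6x = 21
x = 21 / 6
= 3.50

3.50


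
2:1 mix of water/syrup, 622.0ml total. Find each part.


Total parts = 2 + 1 = 3
water: 622.0 × 2/3 = 414.7ml
syrup: 622.0 × 1/3 = 207.3ml
= 414.7ml and 207.3ml

414.7ml and 207.3ml


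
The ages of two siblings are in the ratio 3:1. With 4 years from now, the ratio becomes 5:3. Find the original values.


Let A = 3k, B = 1k.
(3k + 4) / (1k + 4) = 5/3
Cross-multiply: 3(3k + 4) = 5(1k + 4)
9k + 12 = 5k + 20
9k - 5k = 20 - 12
4k = 8
k = 8/4 = 2
A = 3×2 = 6, B = 1×2 = 2
= A = 6, B = 2

A = 6, B = 2


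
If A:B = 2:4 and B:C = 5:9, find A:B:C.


Match B: multiply A:B by 5 → 10:20
Multiply B:C by 4 → 20:36
Combined: 10:20:36
GCD = 2
= 5:10:18

5:10:18


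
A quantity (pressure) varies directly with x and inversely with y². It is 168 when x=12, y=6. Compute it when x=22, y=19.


z = k·x/y²
Solve for k using the known point: k = z·y²/x = 168×36/12 = 6048/12 = 504.0000
Now evaluate at x=22, y=19:
z = k × 22 / 361 = (6048 × 22) / (12 × 361) = 133056/4332
≈ 30.7147

30.7147


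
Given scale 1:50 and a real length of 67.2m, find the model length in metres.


Model size = real / scale
= 67.2 / 50
= 1.3440 m

1.3440 m


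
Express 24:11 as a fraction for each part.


Total parts = 24 + 11 = 35
First part: 24/35 = 24/35
Second part: 11/35 = 11/35
= 24/35 and 11/35

24/35 and 11/35


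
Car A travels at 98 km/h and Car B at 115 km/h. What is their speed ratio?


Ratio = 98:115
GCD = 1
Simplified = 98:115
Time ratio (same distance) = 115:98
Speed ratio = 98:115

98:115


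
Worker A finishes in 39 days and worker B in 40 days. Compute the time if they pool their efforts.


Rate of A = 1/39 per day
Rate of B = 1/40 per day
Combined rate = 1/39 + 1/40 = 79/1560 ≈ 0.0506 per day
Days = 1 / combined rate = 1560/79
≈ 19.75 days

19.75 days


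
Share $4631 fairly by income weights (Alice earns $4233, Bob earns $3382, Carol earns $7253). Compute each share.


Total income = 4233 + 3382 + 7253 = $14868
Alice: $4631 × 4233/14868 = $1318.47
Bob: $4631 × 3382/14868 = $1053.41
Carol: $4631 × 7253/14868 = $2259.12
= Alice: $1318.47, Bob: $1053.41, Carol: $2259.12

Alice: $1318.47, Bob: $1053.41, Carol: $2259.12


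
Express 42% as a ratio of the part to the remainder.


42% means 42 parts out of 100; remainder = 58
Part : remainder = 42:58
GCD = 2
= 21:29

21:29


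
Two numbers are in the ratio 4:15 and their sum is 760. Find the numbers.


Let A = 4k, B = 15k.
4k + 15k = 760
19k = 760 → k = 760/19 = 40
A = 4×40 = 160, B = 15×40 = 600
= A = 160, B = 600

A = 160, B = 600


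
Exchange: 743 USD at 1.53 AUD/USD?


Amount × rate = 743 × 1.53
= 1136.79 AUD

1136.79 AUD


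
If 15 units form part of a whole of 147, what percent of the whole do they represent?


Percentage = (part / whole) × 100
= (15 / 147) × 100
≈ 10.20%

10.20%


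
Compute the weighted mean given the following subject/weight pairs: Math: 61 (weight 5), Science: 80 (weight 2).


Numerator = 61×5 + 80×2
= 305 + 160
= 465
Total weight = 7
Weighted avg = 465/7
= 66.43

66.43


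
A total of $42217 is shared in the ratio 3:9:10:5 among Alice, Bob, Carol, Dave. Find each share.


Total parts = 3 + 9 + 10 + 5 = 27
Alice: 42217 × 3/27 = 4690.78
Bob: 42217 × 9/27 = 14072.33
Carol: 42217 × 10/27 = 15635.93
Dave: 42217 × 5/27 = 7817.96
= Alice: $4690.78, Bob: $14072.33, Carol: $15635.93, Dave: $7817.96

Alice: $4690.78, Bob: $14072.33, Carol: $15635.93, Dave: $7817.96


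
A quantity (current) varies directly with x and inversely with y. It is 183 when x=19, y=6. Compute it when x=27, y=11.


z = k·x/y
Solve for k using the known point: k = z·y/x = 183×6/19 = 1098/19 ≈ 57.7895
Now evaluate at x=27, y=11:
z = k × 27 / 11 = (1098 × 27) / (19 × 11) = 29646/209
≈ 141.8469

141.8469


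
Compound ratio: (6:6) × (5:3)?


Compound ratio = (6×5) : (6×3)
= 30:18
GCD = 6
= 5:3

5:3


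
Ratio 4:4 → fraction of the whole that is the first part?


Total parts = 4 + 4 = 8
First part: 4/8 = 1/2
= 1/2

1/2


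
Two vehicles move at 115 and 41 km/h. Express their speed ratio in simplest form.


Ratio = 115:41
GCD = 1
Simplified = 115:41
Time ratio (same distance) = 41:115
Speed ratio = 115:41

115:41


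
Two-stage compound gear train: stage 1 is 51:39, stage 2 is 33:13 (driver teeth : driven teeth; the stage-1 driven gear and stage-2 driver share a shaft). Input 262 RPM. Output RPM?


Stage 1: RPM_B = RPM_A × t_A/t_B = 262 × 51/39 = 13362/39 ≈ 342.62
B and C share a shaft → RPM_C = RPM_B
Stage 2: RPM_D = RPM_C × t_C/t_D = RPM_A × (t_A×t_C)/(t_B×t_D)
Overall ratio = (51×33)/(39×13) = 1683/507
RPM_D = 262 × 1683/507 = 440946/507
≈ 869.72 RPM

869.72 RPM


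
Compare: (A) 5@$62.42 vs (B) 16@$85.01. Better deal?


Deal A: $62.42/5 = $12.4840/unit
Deal B: $85.01/16 = $5.3131/unit
B is cheaper per unit
= Deal B

Deal B


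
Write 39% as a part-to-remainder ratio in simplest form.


39% means 39 parts out of 100; remainder = 61
Part : remainder = 39:61
GCD = 1
= 39:61

39:61


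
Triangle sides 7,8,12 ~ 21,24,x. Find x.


Scale factor = 21/7 = 3
Missing side = 12 × 3
= 36.0

36.0


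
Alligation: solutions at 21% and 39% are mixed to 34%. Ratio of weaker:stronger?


Let x parts of 21% mix with y parts of 39%.
21x + 39y = 34(x + y)
21x + 39y = 34x + 34y
x(21 - 34) = y(34 - 39)
x/y = (39 - 34)/(34 - 21) = 5/13
Simplify: 5:13
= 5:13

5:13


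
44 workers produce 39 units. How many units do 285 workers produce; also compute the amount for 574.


Direct proportion: y/x = constant
k = 39/44 ≈ 0.8864
y at x=285: k × 285 = 39 × 285 / 44 = 11115/44 ≈ 252.61
y at x=574: k × 574 = 39 × 574 / 44 = 22386/44 ≈ 508.77
= 252.61 and 508.77

252.61 and 508.77


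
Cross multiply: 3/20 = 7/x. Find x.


Cross multiply: 3 × x = 20 × 7
3x = 140
x = 140 / 3
= 46.67

46.67


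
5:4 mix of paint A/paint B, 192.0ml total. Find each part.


Total parts = 5 + 4 = 9
paint A: 192.0 × 5/9 = 106.7ml
paint B: 192.0 × 4/9 = 85.3ml
= 106.7ml and 85.3ml

106.7ml and 85.3ml


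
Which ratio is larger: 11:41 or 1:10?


11/41 = 0.2683
1/10 = 0.1000
0.2683 > 0.1000, so 11:41 is greater
= 11:41

11:41


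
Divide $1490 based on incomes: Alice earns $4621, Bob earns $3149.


Total income = 4621 + 3149 = $7770
Alice: $1490 × 4621/7770 = $886.14
Bob: $1490 × 3149/7770 = $603.86
= Alice: $886.14, Bob: $603.86

Alice: $886.14, Bob: $603.86


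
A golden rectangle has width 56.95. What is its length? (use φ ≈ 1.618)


φ = (1 + √5) / 2 ≈ 1.618
Length = width × φ = 56.95 × 1.618 = 92.1451
≈ 92.15

92.15


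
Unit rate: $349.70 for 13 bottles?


Unit rate = total / quantity
= 349.70 / 13
= $26.90 per unit

$26.90 per unit


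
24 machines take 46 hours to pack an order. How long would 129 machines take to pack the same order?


Inverse proportion: x × y = constant
k = 24 × 46 = 1104
y₂ = k / 129 = 1104 / 129
= 8.56

8.56


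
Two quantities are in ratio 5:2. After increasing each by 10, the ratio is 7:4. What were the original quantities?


Let A = 5k, B = 2k.
(5k + 10) / (2k + 10) = 7/4
Cross-multiply: 4(5k + 10) = 7(2k + 10)
20k + 40 = 14k + 70
20k - 14k = 70 - 40
6k = 30
k = 30/6 = 5
A = 5×5 = 25, B = 2×5 = 10
= A = 25, B = 10

A = 25, B = 10


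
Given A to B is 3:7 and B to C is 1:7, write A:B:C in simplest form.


Match B: multiply A:B by 1 → 3:7
Multiply B:C by 7 → 7:49
Combined: 3:7:49
GCD = 1
= 3:7:49

3:7:49


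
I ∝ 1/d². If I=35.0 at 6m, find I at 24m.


I₁d₁² = I₂d₂²
I₂ = I₁ × (d₁/d₂)²
= 35.0 × (6/24)²
= 35.0 × 36/576
= 1260/576
= 2.1875

2.1875


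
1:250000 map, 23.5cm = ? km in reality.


Real distance = map distance × scale
= 23.5cm × 250000
= 5875000 cm = 58750.0 m
= 58.750 km

58.750 km


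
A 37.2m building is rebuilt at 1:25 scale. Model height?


Model size = real / scale
= 37.2 / 25
= 1.4880 m

1.4880 m


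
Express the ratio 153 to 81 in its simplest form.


GCD(153, 81) = 9
153/9 : 81/9
= 17:9

17:9


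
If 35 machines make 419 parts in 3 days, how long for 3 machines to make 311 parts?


Days ∝ work / workers, so d₂ = d₁ × (m₁/m₂) × (w₂/w₁)
Workers factor (inverse): 35/3 ≈ 11.6667
Work factor (direct): 311/419 ≈ 0.7422
d₂ = 3 × 35/3 × 311/419 = (3 × 35 × 311) / (3 × 419) = 32655/1257
≈ 25.98 days

25.98 days


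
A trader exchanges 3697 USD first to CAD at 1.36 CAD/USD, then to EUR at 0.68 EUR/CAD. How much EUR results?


Step 1: 3697 USD × 1.36 = 5027.92 CAD
Step 2: 5027.92 CAD × 0.68 = 3418.99 EUR
Implied rate USD→EUR = 1.36 × 0.68 = 0.9248
= 3418.99 EUR

3418.99 EUR


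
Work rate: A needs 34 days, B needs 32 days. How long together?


Rate of A = 1/34 per day
Rate of B = 1/32 per day
Combined rate = 1/34 + 1/32 = 66/1088 ≈ 0.0607 per day
Days = 1 / combined rate = 1088/66
≈ 16.48 days

16.48 days


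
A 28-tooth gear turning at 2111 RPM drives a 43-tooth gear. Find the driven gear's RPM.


Gear ratio = 28:43 = 28:43
RPM_B = RPM_A × (teeth_A / teeth_B)
= 2111 × (28/43)
= 1374.6 RPM

1374.6 RPM


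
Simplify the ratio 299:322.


GCD(299, 322) = 23
299/23 : 322/23
= 13:14

13:14


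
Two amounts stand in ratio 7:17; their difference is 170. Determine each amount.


Let A = 7k, B = 17k.
17k - 7k = 170
10k = 170 → k = 170/10 = 17
A = 7×17 = 119, B = 17×17 = 289
= A = 119, B = 289

A = 119, B = 289


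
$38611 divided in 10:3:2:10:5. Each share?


Total parts = 10 + 3 + 2 + 10 + 5 = 30
Part 1: 38611 × 10/30 = 12870.33
Part 2: 38611 × 3/30 = 3861.10
Part 3: 38611 × 2/30 = 2574.07
Part 4: 38611 × 10/30 = 12870.33
Part 5: 38611 × 5/30 = 6435.17
= Part 1: $12870.33, Part 2: $3861.10, Part 3: $2574.07, Part 4: $12870.33, Part 5: $6435.17

Part 1: $12870.33, Part 2: $3861.10, Part 3: $2574.07, Part 4: $12870.33, Part 5: $6435.17


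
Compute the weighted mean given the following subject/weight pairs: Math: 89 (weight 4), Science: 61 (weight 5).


Numerator = 89×4 + 61×5
= 356 + 305
= 661
Total weight = 9
Weighted avg = 661/9
= 73.44

73.44


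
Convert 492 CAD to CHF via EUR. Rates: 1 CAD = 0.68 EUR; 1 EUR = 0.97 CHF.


Step 1: 492 CAD × 0.68 = 334.56 EUR
Step 2: 334.56 EUR × 0.97 = 324.52 CHF
Implied rate CAD→CHF = 0.68 × 0.97 = 0.6596
= 324.52 CHF

324.52 CHF


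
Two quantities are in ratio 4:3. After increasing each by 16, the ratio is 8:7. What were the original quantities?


Let A = 4k, B = 3k.
(4k + 16) / (3k + 16) = 8/7
Cross-multiply: 7(4k + 16) = 8(3k + 16)
28k + 112 = 24k + 128
28k - 24k = 128 - 112
4k = 16
k = 16/4 = 4
A = 4×4 = 16, B = 3×4 = 12
= A = 16, B = 12

A = 16, B = 12


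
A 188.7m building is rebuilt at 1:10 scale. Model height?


Model size = real / scale
= 188.7 / 10
= 18.8700 m

18.8700 m


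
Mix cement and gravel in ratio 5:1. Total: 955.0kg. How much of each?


Total parts = 5 + 1 = 6
cement: 955.0 × 5/6 = 795.8kg
gravel: 955.0 × 1/6 = 159.2kg
= 795.8kg and 159.2kg

795.8kg and 159.2kg


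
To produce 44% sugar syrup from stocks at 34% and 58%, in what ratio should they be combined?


Let x parts of 34% mix with y parts of 58%.
34x + 58y = 44(x + y)
34x + 58y = 44x + 44y
x(34 - 44) = y(44 - 58)
x/y = (58 - 44)/(44 - 34) = 14/10
Simplify: 7:5
= 7:5

7:5


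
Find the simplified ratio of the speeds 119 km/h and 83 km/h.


Ratio = 119:83
GCD = 1
Simplified = 119:83
Time ratio (same distance) = 83:119
Speed ratio = 119:83

119:83


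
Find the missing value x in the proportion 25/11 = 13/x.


Cross multiply: 25 × x = 11 × 13
25x = 143
x = 143 / 25
= 5.72

5.72


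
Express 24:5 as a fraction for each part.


Total parts = 24 + 5 = 29
First part: 24/29 = 24/29
Second part: 5/29 = 5/29
= 24/29 and 5/29

24/29 and 5/29


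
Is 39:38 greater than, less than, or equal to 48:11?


39/38 = 1.0263
48/11 = 4.3636
1.0263 < 4.3636, so 39:38 is less
= less than

less than


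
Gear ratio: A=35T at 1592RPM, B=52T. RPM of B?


Gear ratio = 35:52 = 35:52
RPM_B = RPM_A × (teeth_A / teeth_B)
= 1592 × (35/52)
= 1071.5 RPM

1071.5 RPM


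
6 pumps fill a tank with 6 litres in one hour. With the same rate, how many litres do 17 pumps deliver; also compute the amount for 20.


Direct proportion: y/x = constant
k = 6/6 = 1.0000
y at x=17: k × 17 = 6 × 17 / 6 = 102/6 = 17.00
y at x=20: k × 20 = 6 × 20 / 6 = 120/6 = 20.00
= 17.00 and 20.00

17.00 and 20.00


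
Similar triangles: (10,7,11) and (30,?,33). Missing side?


Scale factor = 30/10 = 3
Missing side = 7 × 3
= 21.0

21.0


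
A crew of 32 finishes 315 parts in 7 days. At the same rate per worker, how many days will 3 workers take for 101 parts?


Days ∝ work / workers, so d₂ = d₁ × (m₁/m₂) × (w₂/w₁)
Workers factor (inverse): 32/3 ≈ 10.6667
Work factor (direct): 101/315 ≈ 0.3206
d₂ = 7 × 32/3 × 101/315 = (7 × 32 × 101) / (3 × 315) = 22624/945
≈ 23.94 days

23.94 days


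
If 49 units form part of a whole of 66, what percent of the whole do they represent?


Percentage = (part / whole) × 100
= (49 / 66) × 100
≈ 74.24%

74.24%


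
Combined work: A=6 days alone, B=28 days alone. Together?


Rate of A = 1/6 per day
Rate of B = 1/28 per day
Combined rate = 1/6 + 1/28 = 34/168 ≈ 0.2024 per day
Days = 1 / combined rate = 168/34
≈ 4.94 days

4.94 days


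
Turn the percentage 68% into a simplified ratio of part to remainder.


68% means 68 parts out of 100; remainder = 32
Part : remainder = 68:32
GCD = 4
= 17:8

17:8


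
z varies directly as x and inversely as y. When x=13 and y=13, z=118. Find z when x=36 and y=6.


z = k·x/y
Solve for k using the known point: k = z·y/x = 118×13/13 = 1534/13 = 118.0000
Now evaluate at x=36, y=6:
z = k × 36 / 6 = (1534 × 36) / (13 × 6) = 55224/78
= 708.0000

708.0000


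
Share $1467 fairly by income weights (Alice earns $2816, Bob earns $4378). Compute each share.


Total income = 2816 + 4378 = $7194
Alice: $1467 × 2816/7194 = $574.24
Bob: $1467 × 4378/7194 = $892.76
= Alice: $574.24, Bob: $892.76

Alice: $574.24, Bob: $892.76


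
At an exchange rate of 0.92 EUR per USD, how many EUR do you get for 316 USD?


Amount × rate = 316 × 0.92
= 290.72 EUR

290.72 EUR


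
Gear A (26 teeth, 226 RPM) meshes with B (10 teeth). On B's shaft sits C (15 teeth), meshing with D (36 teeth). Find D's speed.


Stage 1: RPM_B = RPM_A × t_A/t_B = 226 × 26/10 = 5876/10 = 587.60
B and C share a shaft → RPM_C = RPM_B
Stage 2: RPM_D = RPM_C × t_C/t_D = RPM_A × (t_A×t_C)/(t_B×t_D)
Overall ratio = (26×15)/(10×36) = 390/360
RPM_D = 226 × 390/360 = 88140/360
≈ 244.83 RPM

244.83 RPM


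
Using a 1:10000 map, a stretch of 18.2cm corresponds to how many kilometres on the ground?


Real distance = map distance × scale
= 18.2cm × 10000
= 182000 cm = 1820.0 m
= 1.820 km

1.820 km


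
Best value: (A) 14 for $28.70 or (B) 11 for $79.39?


Deal A: $28.70/14 = $2.0500/unit
Deal B: $79.39/11 = $7.2173/unit
A is cheaper per unit
= Deal A

Deal A


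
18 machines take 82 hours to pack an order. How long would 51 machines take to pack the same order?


Inverse proportion: x × y = constant
k = 18 × 82 = 1476
y₂ = k / 51 = 1476 / 51
= 28.94

28.94


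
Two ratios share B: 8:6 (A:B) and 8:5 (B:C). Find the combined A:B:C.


Match B: multiply A:B by 8 → 64:48
Multiply B:C by 6 → 48:30
Combined: 64:48:30
GCD = 2
= 32:24:15

32:24:15


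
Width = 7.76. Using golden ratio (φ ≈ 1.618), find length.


φ = (1 + √5) / 2 ≈ 1.618
Length = width × φ = 7.76 × 1.618 = 12.55568
≈ 12.56

12.56


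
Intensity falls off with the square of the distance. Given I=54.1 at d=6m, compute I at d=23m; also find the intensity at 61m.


I₁d₁² = I₂d₂²
I at 23m = 54.1 × (6/23)² = 54.1 × 36/529 = 1947.6/529 ≈ 3.6817
I at 61m = 54.1 × (6/61)² = 54.1 × 36/3721 = 1947.6/3721 ≈ 0.5234
= 3.6817 and 0.5234

3.6817 and 0.5234


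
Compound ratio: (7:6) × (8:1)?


Compound ratio = (7×8) : (6×1)
= 56:6
GCD = 2
= 28:3

28:3


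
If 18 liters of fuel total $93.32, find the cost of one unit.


Unit rate = total / quantity
= 93.32 / 18
= $5.18 per unit

$5.18 per unit


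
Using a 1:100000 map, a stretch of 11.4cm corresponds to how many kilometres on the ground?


Real distance = map distance × scale
= 11.4cm × 100000
= 1140000 cm = 11400.0 m
= 11.400 km

11.400 km


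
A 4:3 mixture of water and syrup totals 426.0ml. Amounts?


Total parts = 4 + 3 = 7
water: 426.0 × 4/7 = 243.4ml
syrup: 426.0 × 3/7 = 182.6ml
= 243.4ml and 182.6ml

243.4ml and 182.6ml


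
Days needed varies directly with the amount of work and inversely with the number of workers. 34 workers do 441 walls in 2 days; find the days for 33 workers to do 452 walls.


Days ∝ work / workers, so d₂ = d₁ × (m₁/m₂) × (w₂/w₁)
Workers factor (inverse): 34/33 ≈ 1.0303
Work factor (direct): 452/441 ≈ 1.0249
d₂ = 2 × 34/33 × 452/441 = (2 × 34 × 452) / (33 × 441) = 30736/14553
≈ 2.11 days

2.11 days


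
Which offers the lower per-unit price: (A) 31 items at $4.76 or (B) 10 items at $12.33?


Deal A: $4.76/31 = $0.1535/unit
Deal B: $12.33/10 = $1.2330/unit
A is cheaper per unit
= Deal A

Deal A


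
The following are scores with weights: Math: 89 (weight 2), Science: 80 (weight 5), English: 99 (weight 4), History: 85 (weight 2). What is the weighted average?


Numerator = 89×2 + 80×5 + 99×4 + 85×2
= 178 + 400 + 396 + 170
= 1144
Total weight = 13
Weighted avg = 1144/13
= 88.00

88.00


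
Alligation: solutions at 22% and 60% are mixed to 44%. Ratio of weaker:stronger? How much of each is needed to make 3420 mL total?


Let x parts of 22% mix with y parts of 60%.
22x + 60y = 44(x + y)
22x + 60y = 44x + 44y
x(22 - 44) = y(44 - 60)
x/y = (60 - 44)/(44 - 22) = 16/22
Simplify: 8:11
Total parts = 19; one part = 3420/19 = 180.00 mL
22% solution: 8×180.00 = 1440.00 mL
60% solution: 11×180.00 = 1980.00 mL
= ratio 8:11; 1440.00 mL and 1980.00 mL

ratio 8:11; 1440.00 mL and 1980.00 mL


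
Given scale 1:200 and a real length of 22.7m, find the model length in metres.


Model size = real / scale
= 22.7 / 200
= 0.1135 m

0.1135 m


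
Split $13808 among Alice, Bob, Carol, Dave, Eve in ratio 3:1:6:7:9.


Total parts = 3 + 1 + 6 + 7 + 9 = 26
Alice: 13808 × 3/26 = 1593.23
Bob: 13808 × 1/26 = 531.08
Carol: 13808 × 6/26 = 3186.46
Dave: 13808 × 7/26 = 3717.54
Eve: 13808 × 9/26 = 4779.69
= Alice: $1593.23, Bob: $531.08, Carol: $3186.46, Dave: $3717.54, Eve: $4779.69

Alice: $1593.23, Bob: $531.08, Carol: $3186.46, Dave: $3717.54, Eve: $4779.69


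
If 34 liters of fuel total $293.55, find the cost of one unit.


Unit rate = total / quantity
= 293.55 / 34
= $8.63 per unit

$8.63 per unit


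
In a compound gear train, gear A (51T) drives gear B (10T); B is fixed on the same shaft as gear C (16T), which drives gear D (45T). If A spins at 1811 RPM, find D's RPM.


Stage 1: RPM_B = RPM_A × t_A/t_B = 1811 × 51/10 = 92361/10 = 9236.10
B and C share a shaft → RPM_C = RPM_B
Stage 2: RPM_D = RPM_C × t_C/t_D = RPM_A × (t_A×t_C)/(t_B×t_D)
Overall ratio = (51×16)/(10×45) = 816/450
RPM_D = 1811 × 816/450 = 1477776/450
≈ 3283.95 RPM

3283.95 RPM


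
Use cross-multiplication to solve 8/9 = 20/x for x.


Cross multiply: 8 × x = 9 × 20
8x = 180
x = 180 / 8
= 22.50

22.50


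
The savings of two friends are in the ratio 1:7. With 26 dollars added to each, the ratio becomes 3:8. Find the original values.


Let A = 1k, B = 7k.
(1k + 26) / (7k + 26) = 3/8
Cross-multiply: 8(1k + 26) = 3(7k + 26)
8k + 208 = 21k + 78
8k - 21k = 78 - 208
-13k = -130
k = -130/-13 = 10
A = 1×10 = 10, B = 7×10 = 70
= A = 10, B = 70

A = 10, B = 70


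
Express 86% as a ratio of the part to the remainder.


86% means 86 parts out of 100; remainder = 14
Part : remainder = 86:14
GCD = 2
= 43:7

43:7


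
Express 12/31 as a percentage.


Percentage = (part / whole) × 100
= (12 / 31) × 100
≈ 38.71%

38.71%


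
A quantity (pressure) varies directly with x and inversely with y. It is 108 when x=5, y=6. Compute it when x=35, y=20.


z = k·x/y
Solve for k using the known point: k = z·y/x = 108×6/5 = 648/5 = 129.6000
Now evaluate at x=35, y=20:
z = k × 35 / 20 = (648 × 35) / (5 × 20) = 22680/100
= 226.8000

226.8000


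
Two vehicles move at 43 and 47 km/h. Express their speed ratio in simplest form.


Ratio = 43:47
GCD = 1
Simplified = 43:47
Time ratio (same distance) = 47:43
Speed ratio = 43:47

43:47


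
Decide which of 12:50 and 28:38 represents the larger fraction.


12/50 = 0.2400
28/38 = 0.7368
0.2400 < 0.7368, so 12:50 is less
= 28:38

28:38


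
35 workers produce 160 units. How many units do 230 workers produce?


Direct proportion: y/x = constant
k = 160/35 ≈ 4.5714
y₂ = k × 230 = 160 × 230 / 35 = 36800/35
≈ 1051.43

1051.43


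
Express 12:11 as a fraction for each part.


Total parts = 12 + 11 = 23
First part: 12/23 = 12/23
Second part: 11/23 = 11/23
= 12/23 and 11/23

12/23 and 11/23


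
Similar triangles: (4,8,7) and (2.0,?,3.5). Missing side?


Scale factor = 2.0/4 = 0.5
Missing side = 8 × 0.5
= 4.0

4.0


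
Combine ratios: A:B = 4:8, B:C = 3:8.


Match B: multiply A:B by 3 → 12:24
Multiply B:C by 8 → 24:64
Combined: 12:24:64
GCD = 4
= 3:6:16

3:6:16


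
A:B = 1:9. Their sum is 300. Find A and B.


Let A = 1k, B = 9k.
1k + 9k = 300
10k = 300 → k = 300/10 = 30
A = 1×30 = 30, B = 9×30 = 270
= A = 30, B = 270

A = 30, B = 270


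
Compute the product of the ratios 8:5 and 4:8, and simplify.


Compound ratio = (8×4) : (5×8)
= 32:40
GCD = 8
= 4:5

4:5


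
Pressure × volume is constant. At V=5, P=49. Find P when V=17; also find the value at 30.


Inverse proportion: x × y = constant
k = 5 × 49 = 245
At x=17: k/17 = 14.41
At x=30: k/30 = 8.17
= 14.41 and 8.17

14.41 and 8.17


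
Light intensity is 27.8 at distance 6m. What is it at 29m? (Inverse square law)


I₁d₁² = I₂d₂²
I₂ = I₁ × (d₁/d₂)²
= 27.8 × (6/29)²
= 27.8 × 36/841
= 1000.8/841
≈ 1.1900

1.1900


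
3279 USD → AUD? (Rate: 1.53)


Amount × rate = 3279 × 1.53
= 5016.87 AUD

5016.87 AUD


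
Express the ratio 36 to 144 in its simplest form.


GCD(36, 144) = 36
36/36 : 144/36
= 1:4

1:4


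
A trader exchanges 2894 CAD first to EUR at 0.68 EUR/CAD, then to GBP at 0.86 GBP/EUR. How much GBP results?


Step 1: 2894 CAD × 0.68 = 1967.92 EUR
Step 2: 1967.92 EUR × 0.86 = 1692.41 GBP
Implied rate CAD→GBP = 0.68 × 0.86 = 0.5848
= 1692.41 GBP

1692.41 GBP


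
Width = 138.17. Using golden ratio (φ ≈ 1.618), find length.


φ = (1 + √5) / 2 ≈ 1.618
Length = width × φ = 138.17 × 1.618 = 223.55906
≈ 223.56

223.56


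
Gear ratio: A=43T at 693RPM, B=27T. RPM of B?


Gear ratio = 43:27 = 43:27
RPM_B = RPM_A × (teeth_A / teeth_B)
= 693 × (43/27)
= 1103.7 RPM

1103.7 RPM


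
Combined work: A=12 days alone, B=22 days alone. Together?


Rate of A = 1/12 per day
Rate of B = 1/22 per day
Combined rate = 1/12 + 1/22 = 34/264 ≈ 0.1288 per day
Days = 1 / combined rate = 264/34
≈ 7.76 days

7.76 days


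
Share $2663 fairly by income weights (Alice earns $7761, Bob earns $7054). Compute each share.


Total income = 7761 + 7054 = $14815
Alice: $2663 × 7761/14815 = $1395.04
Bob: $2663 × 7054/14815 = $1267.96
= Alice: $1395.04, Bob: $1267.96

Alice: $1395.04, Bob: $1267.96


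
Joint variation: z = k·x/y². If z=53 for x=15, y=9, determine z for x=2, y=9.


z = k·x/y²
Solve for k using the known point: k = z·y²/x = 53×81/15 = 4293/15 = 286.2000
Now evaluate at x=2, y=9:
z = k × 2 / 81 = (4293 × 2) / (15 × 81) = 8586/1215
≈ 7.0667

7.0667


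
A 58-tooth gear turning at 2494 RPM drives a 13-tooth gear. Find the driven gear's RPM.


Gear ratio = 58:13 = 58:13
RPM_B = RPM_A × (teeth_A / teeth_B)
= 2494 × (58/13)
= 11127.1 RPM

11127.1 RPM


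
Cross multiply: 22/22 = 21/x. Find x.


Cross multiply: 22 × x = 22 × 21
22x = 462
x = 462 / 22
= 21.00

21.00


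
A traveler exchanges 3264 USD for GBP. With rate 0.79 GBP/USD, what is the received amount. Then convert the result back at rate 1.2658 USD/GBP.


Amount × rate = 3264 × 0.79 = 2578.56 GBP
Round-trip: 2578.56 × 1.2658 = 3263.94 USD
= 2578.56 GBP, then 3263.94 USD

2578.56 GBP, then 3263.94 USD


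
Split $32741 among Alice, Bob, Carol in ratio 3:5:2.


Total parts = 3 + 5 + 2 = 10
Alice: 32741 × 3/10 = 9822.30
Bob: 32741 × 5/10 = 16370.50
Carol: 32741 × 2/10 = 6548.20
= Alice: $9822.30, Bob: $16370.50, Carol: $6548.20

Alice: $9822.30, Bob: $16370.50, Carol: $6548.20


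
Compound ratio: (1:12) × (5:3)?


Compound ratio = (1×5) : (12×3)
= 5:36
GCD = 1
= 5:36

5:36


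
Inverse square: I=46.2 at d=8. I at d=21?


I₁d₁² = I₂d₂²
I₂ = I₁ × (d₁/d₂)²
= 46.2 × (8/21)²
= 46.2 × 64/441
= 2956.8/441
≈ 6.7048

6.7048


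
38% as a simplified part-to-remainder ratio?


38% means 38 parts out of 100; remainder = 62
Part : remainder = 38:62
GCD = 2
= 19:31

19:31


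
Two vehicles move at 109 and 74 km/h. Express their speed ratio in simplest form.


Ratio = 109:74
GCD = 1
Simplified = 109:74
Time ratio (same distance) = 74:109
Speed ratio = 109:74

109:74


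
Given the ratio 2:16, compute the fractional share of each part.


Total parts = 2 + 16 = 18
First part: 2/18 = 1/9
Second part: 16/18 = 8/9
= 1/9 and 8/9

1/9 and 8/9


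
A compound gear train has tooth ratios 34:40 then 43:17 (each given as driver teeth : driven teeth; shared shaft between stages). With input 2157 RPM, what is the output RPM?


Stage 1: RPM_B = RPM_A × t_A/t_B = 2157 × 34/40 = 73338/40 = 1833.45
B and C share a shaft → RPM_C = RPM_B
Stage 2: RPM_D = RPM_C × t_C/t_D = RPM_A × (t_A×t_C)/(t_B×t_D)
Overall ratio = (34×43)/(40×17) = 1462/680
RPM_D = 2157 × 1462/680 = 3153534/680
= 4637.55 RPM

4637.55 RPM


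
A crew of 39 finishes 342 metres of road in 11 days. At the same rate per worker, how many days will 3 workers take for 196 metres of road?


Days ∝ work / workers, so d₂ = d₁ × (m₁/m₂) × (w₂/w₁)
Workers factor (inverse): 39/3 = 13.0000
Work factor (direct): 196/342 ≈ 0.5731
d₂ = 11 × 39/3 × 196/342 = (11 × 39 × 196) / (3 × 342) = 84084/1026
≈ 81.95 days

81.95 days


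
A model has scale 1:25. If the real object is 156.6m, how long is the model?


Model size = real / scale
= 156.6 / 25
= 6.2640 m

6.2640 m


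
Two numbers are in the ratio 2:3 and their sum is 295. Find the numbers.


Let A = 2k, B = 3k.
2k + 3k = 295
5k = 295 → k = 295/5 = 59
A = 2×59 = 118, B = 3×59 = 177
= A = 118, B = 177

A = 118, B = 177


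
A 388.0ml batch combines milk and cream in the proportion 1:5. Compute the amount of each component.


Total parts = 1 + 5 = 6
milk: 388.0 × 1/6 = 64.7ml
cream: 388.0 × 5/6 = 323.3ml
= 64.7ml and 323.3ml

64.7ml and 323.3ml


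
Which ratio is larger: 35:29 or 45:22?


35/29 = 1.2069
45/22 = 2.0455
1.2069 < 2.0455, so 35:29 is less
= 45:22

45:22


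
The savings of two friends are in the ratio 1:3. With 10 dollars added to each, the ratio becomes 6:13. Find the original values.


Let A = 1k, B = 3k.
(1k + 10) / (3k + 10) = 6/13
Cross-multiply: 13(1k + 10) = 6(3k + 10)
13k + 130 = 18k + 60
13k - 18k = 60 - 130
-5k = -70
k = -70/-5 = 14
A = 1×14 = 14, B = 3×14 = 42
= A = 14, B = 42

A = 14, B = 42


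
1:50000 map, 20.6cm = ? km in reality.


Real distance = map distance × scale
= 20.6cm × 50000
= 1030000 cm = 10300.0 m
= 10.300 km

10.300 km


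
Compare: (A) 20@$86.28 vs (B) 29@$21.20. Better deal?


Deal A: $86.28/20 = $4.3140/unit
Deal B: $21.20/29 = $0.7310/unit
B is cheaper per unit
= Deal B

Deal B


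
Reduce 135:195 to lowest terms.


GCD(135, 195) = 15
135/15 : 195/15
= 9:13

9:13


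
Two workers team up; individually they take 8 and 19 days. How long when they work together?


Rate of A = 1/8 per day
Rate of B = 1/19 per day
Combined rate = 1/8 + 1/19 = 27/152 ≈ 0.1776 per day
Days = 1 / combined rate = 152/27
≈ 5.63 days

5.63 days


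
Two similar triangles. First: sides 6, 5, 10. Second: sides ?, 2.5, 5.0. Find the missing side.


Scale factor = 2.5/5 = 0.5
Missing side = 6 × 0.5
= 3.0

3.0


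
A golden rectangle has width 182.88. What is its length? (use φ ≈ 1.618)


φ = (1 + √5) / 2 ≈ 1.618
Length = width × φ = 182.88 × 1.618 = 295.89984
≈ 295.90

295.90


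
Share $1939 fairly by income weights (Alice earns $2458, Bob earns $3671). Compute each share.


Total income = 2458 + 3671 = $6129
Alice: $1939 × 2458/6129 = $777.62
Bob: $1939 × 3671/6129 = $1161.38
= Alice: $777.62, Bob: $1161.38

Alice: $777.62, Bob: $1161.38


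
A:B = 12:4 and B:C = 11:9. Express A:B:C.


Match B: multiply A:B by 11 → 132:44
Multiply B:C by 4 → 44:36
Combined: 132:44:36
GCD = 4
= 33:11:9

33:11:9


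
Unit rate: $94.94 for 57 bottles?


Unit rate = total / quantity
= 94.94 / 57
= $1.67 per unit

$1.67 per unit


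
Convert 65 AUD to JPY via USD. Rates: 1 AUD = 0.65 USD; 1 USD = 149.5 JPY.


Step 1: 65 AUD × 0.65 = 42.25 USD
Step 2: 42.25 USD × 149.5 = 6316.38 JPY
Implied rate AUD→JPY = 0.65 × 149.5 = 97.1750
= 6316.38 JPY

6316.38 JPY


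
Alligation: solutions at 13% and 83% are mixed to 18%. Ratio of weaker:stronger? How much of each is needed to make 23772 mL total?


Let x parts of 13% mix with y parts of 83%.
13x + 83y = 18(x + y)
13x + 83y = 18x + 18y
x(13 - 18) = y(18 - 83)
x/y = (83 - 18)/(18 - 13) = 65/5
Simplify: 13:1
Total parts = 14; one part = 23772/14 = 1698.00 mL
13% solution: 13×1698.00 = 22074.00 mL
83% solution: 1×1698.00 = 1698.00 mL
= ratio 13:1; 22074.00 mL and 1698.00 mL

ratio 13:1; 22074.00 mL and 1698.00 mL


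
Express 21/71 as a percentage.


Percentage = (part / whole) × 100
= (21 / 71) × 100
≈ 29.58%

29.58%


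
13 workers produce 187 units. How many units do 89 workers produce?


Direct proportion: y/x = constant
k = 187/13 ≈ 14.3846
y₂ = k × 89 = 187 × 89 / 13 = 16643/13
≈ 1280.23

1280.23


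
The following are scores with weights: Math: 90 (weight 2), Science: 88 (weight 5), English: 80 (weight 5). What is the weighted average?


Numerator = 90×2 + 88×5 + 80×5
= 180 + 440 + 400
= 1020
Total weight = 12
Weighted avg = 1020/12
= 85.00

85.00


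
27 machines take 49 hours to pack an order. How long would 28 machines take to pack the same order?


Inverse proportion: x × y = constant
k = 27 × 49 = 1323
y₂ = k / 28 = 1323 / 28
= 47.25

47.25


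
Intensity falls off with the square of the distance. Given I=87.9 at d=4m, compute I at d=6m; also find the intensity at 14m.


I₁d₁² = I₂d₂²
I at 6m = 87.9 × (4/6)² = 87.9 × 16/36 = 1406.4/36 ≈ 39.0667
I at 14m = 87.9 × (4/14)² = 87.9 × 16/196 = 1406.4/196 ≈ 7.1755
= 39.0667 and 7.1755

39.0667 and 7.1755


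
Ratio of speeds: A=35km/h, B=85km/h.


Ratio = 35:85
GCD = 5
Simplified = 7:17
Time ratio (same distance) = 17:7
Speed ratio = 7:17

7:17


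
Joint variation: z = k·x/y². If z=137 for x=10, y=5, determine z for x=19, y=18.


z = k·x/y²
Solve for k using the known point: k = z·y²/x = 137×25/10 = 3425/10 = 342.5000
Now evaluate at x=19, y=18:
z = k × 19 / 324 = (3425 × 19) / (10 × 324) = 65075/3240
≈ 20.0849

20.0849


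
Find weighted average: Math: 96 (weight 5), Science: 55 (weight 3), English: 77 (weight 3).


Numerator = 96×5 + 55×3 + 77×3
= 480 + 165 + 231
= 876
Total weight = 11
Weighted avg = 876/11
= 79.64

79.64


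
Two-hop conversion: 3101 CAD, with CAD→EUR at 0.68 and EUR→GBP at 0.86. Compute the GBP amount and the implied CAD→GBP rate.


Step 1: 3101 CAD × 0.68 = 2108.68 EUR
Step 2: 2108.68 EUR × 0.86 = 1813.46 GBP
Implied rate CAD→GBP = 0.68 × 0.86 = 0.5848
= 1813.46 GBP; implied rate 0.5848 GBP/CAD

1813.46 GBP; implied rate 0.5848 GBP/CAD


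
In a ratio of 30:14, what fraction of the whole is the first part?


Total parts = 30 + 14 = 44
First part: 30/44 = 15/22
= 15/22

15/22


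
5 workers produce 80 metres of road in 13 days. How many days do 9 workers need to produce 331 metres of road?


Days ∝ work / workers, so d₂ = d₁ × (m₁/m₂) × (w₂/w₁)
Workers factor (inverse): 5/9 ≈ 0.5556
Work factor (direct): 331/80 = 4.1375
d₂ = 13 × 5/9 × 331/80 = (13 × 5 × 331) / (9 × 80) = 21515/720
≈ 29.88 days

29.88 days


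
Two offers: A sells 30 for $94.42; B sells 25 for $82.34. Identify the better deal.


Deal A: $94.42/30 = $3.1473/unit
Deal B: $82.34/25 = $3.2936/unit
A is cheaper per unit
= Deal A

Deal A


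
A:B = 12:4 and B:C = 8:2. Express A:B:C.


Match B: multiply A:B by 8 → 96:32
Multiply B:C by 4 → 32:8
Combined: 96:32:8
GCD = 8
= 12:4:1

12:4:1


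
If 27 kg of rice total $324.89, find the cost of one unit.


Unit rate = total / quantity
= 324.89 / 27
= $12.03 per unit

$12.03 per unit


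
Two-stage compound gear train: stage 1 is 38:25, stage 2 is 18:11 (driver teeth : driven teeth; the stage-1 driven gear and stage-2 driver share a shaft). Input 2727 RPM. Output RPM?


Stage 1: RPM_B = RPM_A × t_A/t_B = 2727 × 38/25 = 103626/25 = 4145.04
B and C share a shaft → RPM_C = RPM_B
Stage 2: RPM_D = RPM_C × t_C/t_D = RPM_A × (t_A×t_C)/(t_B×t_D)
Overall ratio = (38×18)/(25×11) = 684/275
RPM_D = 2727 × 684/275 = 1865268/275
≈ 6782.79 RPM

6782.79 RPM


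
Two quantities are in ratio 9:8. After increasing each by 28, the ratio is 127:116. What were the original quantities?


Let A = 9k, B = 8k.
(9k + 28) / (8k + 28) = 127/116
Cross-multiply: 116(9k + 28) = 127(8k + 28)
1044k + 3248 = 1016k + 3556
1044k - 1016k = 3556 - 3248
28k = 308
k = 308/28 = 11
A = 9×11 = 99, B = 8×11 = 88
= A = 99, B = 88

A = 99, B = 88


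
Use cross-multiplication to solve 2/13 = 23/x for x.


Cross multiply: 2 × x = 13 × 23
2x = 299
x = 299 / 2
= 149.50

149.50


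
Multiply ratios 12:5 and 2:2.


Compound ratio = (12×2) : (5×2)
= 24:10
GCD = 2
= 12:5

12:5


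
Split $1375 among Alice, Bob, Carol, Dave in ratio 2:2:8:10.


Total parts = 2 + 2 + 8 + 10 = 22
Alice: 1375 × 2/22 = 125.00
Bob: 1375 × 2/22 = 125.00
Carol: 1375 × 8/22 = 500.00
Dave: 1375 × 10/22 = 625.00
= Alice: $125.00, Bob: $125.00, Carol: $500.00, Dave: $625.00

Alice: $125.00, Bob: $125.00, Carol: $500.00, Dave: $625.00


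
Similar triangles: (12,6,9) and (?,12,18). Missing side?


Scale factor = 12/6 = 2
Missing side = 12 × 2
= 24.0

24.0


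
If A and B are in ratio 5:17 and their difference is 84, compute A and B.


Let A = 5k, B = 17k.
17k - 5k = 84
12k = 84 → k = 84/12 = 7
A = 5×7 = 35, B = 17×7 = 119
= A = 35, B = 119

A = 35, B = 119


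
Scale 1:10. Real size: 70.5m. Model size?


Model size = real / scale
= 70.5 / 10
= 7.0500 m

7.0500 m


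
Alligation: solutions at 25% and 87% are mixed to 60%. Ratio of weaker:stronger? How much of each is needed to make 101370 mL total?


Let x parts of 25% mix with y parts of 87%.
25x + 87y = 60(x + y)
25x + 87y = 60x + 60y
x(25 - 60) = y(60 - 87)
x/y = (87 - 60)/(60 - 25) = 27/35
Simplify: 27:35
Total parts = 62; one part = 101370/62 = 1635.00 mL
25% solution: 27×1635.00 = 44145.00 mL
87% solution: 35×1635.00 = 57225.00 mL
= ratio 27:35; 44145.00 mL and 57225.00 mL

ratio 27:35; 44145.00 mL and 57225.00 mL


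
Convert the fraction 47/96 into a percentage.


Percentage = (part / whole) × 100
= (47 / 96) × 100
≈ 48.96%

48.96%


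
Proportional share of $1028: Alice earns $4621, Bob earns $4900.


Total income = 4621 + 4900 = $9521
Alice: $1028 × 4621/9521 = $498.94
Bob: $1028 × 4900/9521 = $529.06
= Alice: $498.94, Bob: $529.06

Alice: $498.94, Bob: $529.06


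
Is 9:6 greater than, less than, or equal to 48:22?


9/6 = 1.5000
48/22 = 2.1818
1.5000 < 2.1818, so 9:6 is less
= less than

less than


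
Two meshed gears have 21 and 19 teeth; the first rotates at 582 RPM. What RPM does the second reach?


Gear ratio = 21:19 = 21:19
RPM_B = RPM_A × (teeth_A / teeth_B)
= 582 × (21/19)
= 643.3 RPM

643.3 RPM


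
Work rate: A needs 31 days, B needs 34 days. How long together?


Rate of A = 1/31 per day
Rate of B = 1/34 per day
Combined rate = 1/31 + 1/34 = 65/1054 ≈ 0.0617 per day
Days = 1 / combined rate = 1054/65
≈ 16.22 days

16.22 days


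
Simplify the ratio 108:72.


GCD(108, 72) = 36
108/36 : 72/36
= 3:2

3:2
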